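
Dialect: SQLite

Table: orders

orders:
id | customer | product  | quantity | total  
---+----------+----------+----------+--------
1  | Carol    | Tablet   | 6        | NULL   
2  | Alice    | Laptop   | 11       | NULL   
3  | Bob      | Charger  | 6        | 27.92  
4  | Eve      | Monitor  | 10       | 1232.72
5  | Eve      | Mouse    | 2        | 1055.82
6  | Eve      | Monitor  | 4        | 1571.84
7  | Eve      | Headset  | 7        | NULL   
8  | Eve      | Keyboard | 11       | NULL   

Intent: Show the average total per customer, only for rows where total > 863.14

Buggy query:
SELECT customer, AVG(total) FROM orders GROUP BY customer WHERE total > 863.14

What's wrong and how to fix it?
Bug: Row-level WHERE must come before GROUP BY in the clause order

Fix: Move the WHERE clause before GROUP BY

Corrected query:
SELECT customer, AVG(total) FROM orders WHERE total > 863.14 GROUP BY customer

Result:
customer | AVG(total) 
---------+------------
Eve      | 1286.793333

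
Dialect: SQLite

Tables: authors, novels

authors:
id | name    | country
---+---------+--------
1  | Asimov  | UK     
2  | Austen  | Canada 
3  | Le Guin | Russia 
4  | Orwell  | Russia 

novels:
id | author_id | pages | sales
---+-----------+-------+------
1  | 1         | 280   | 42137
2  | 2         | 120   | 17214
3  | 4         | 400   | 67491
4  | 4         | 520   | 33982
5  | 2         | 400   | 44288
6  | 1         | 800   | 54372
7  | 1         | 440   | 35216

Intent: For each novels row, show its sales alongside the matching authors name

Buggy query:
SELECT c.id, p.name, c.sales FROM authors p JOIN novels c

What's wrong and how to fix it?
Bug: Missing join condition: each novels row is matched to all authors rows instead of just its own

Fix: Specify the join condition linking the foreign key to the parent id

Corrected query:
SELECT c.id, p.name, c.sales FROM authors p JOIN novels c ON c.author_id = p.id

Result:
id | name   | sales
---+--------+------
1  | Asimov | 42137
2  | Austen | 17214
3  | Orwell | 67491
4  | Orwell | 33982
5  | Austen | 44288
6  | Asimov | 54372
7  | Asimov | 35216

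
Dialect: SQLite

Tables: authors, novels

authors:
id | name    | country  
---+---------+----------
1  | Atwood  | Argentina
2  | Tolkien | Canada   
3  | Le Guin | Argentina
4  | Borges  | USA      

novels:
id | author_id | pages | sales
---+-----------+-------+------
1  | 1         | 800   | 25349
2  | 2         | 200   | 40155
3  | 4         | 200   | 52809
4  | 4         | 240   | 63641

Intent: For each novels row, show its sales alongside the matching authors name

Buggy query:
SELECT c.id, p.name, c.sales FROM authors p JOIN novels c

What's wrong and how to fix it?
Bug: JOIN with no ON clause produces a cartesian product; every novels row pairs with every authors row

Fix: Add ON c.author_id = p.id to the JOIN

Corrected query:
SELECT c.id, p.name, c.sales FROM authors p JOIN novels c ON c.author_id = p.id

Result:
id | name    | sales
---+---------+------
1  | Atwood  | 25349
2  | Tolkien | 40155
3  | Borges  | 52809
4  | Borges  | 63641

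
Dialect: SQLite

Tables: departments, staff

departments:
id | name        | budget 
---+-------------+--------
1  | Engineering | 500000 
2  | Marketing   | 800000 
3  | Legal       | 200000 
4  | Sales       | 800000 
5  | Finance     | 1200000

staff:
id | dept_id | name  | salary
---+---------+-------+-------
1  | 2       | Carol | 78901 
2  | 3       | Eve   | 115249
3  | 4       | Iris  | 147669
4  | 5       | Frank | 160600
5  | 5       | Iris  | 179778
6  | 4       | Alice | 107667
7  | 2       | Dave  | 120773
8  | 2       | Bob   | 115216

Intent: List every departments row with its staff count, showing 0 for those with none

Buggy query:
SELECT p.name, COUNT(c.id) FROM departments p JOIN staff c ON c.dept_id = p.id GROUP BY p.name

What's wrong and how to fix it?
Bug: INNER JOIN drops departments rows that have no matching staff rows

Fix: Use LEFT JOIN so parents without children still appear (COUNT(c.id) gives 0)

Corrected query:
SELECT p.name, COUNT(c.id) FROM departments p LEFT JOIN staff c ON c.dept_id = p.id GROUP BY p.name

Result:
name        | COUNT(c.id)
------------+------------
Engineering | 0          
Finance     | 2          
Legal       | 1          
Marketing   | 3          
Sales       | 2          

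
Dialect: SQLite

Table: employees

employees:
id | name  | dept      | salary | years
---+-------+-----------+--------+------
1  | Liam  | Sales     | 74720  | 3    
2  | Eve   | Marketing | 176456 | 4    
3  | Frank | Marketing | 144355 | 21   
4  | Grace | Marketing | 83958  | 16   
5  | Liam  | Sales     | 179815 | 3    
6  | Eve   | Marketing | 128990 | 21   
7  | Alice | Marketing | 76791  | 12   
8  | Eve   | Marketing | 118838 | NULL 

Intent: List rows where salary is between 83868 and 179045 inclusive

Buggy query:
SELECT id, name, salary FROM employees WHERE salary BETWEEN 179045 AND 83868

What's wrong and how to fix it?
Bug: The bounds are reversed; BETWEEN a AND b requires a <= b to match anything

Fix: Swap the bounds so the smaller value comes first

Corrected query:
SELECT id, name, salary FROM employees WHERE salary BETWEEN 83868 AND 179045

Result:
id | name  | salary
---+-------+-------
2  | Eve   | 176456
3  | Frank | 144355
4  | Grace | 83958 
6  | Eve   | 128990
8  | Eve   | 118838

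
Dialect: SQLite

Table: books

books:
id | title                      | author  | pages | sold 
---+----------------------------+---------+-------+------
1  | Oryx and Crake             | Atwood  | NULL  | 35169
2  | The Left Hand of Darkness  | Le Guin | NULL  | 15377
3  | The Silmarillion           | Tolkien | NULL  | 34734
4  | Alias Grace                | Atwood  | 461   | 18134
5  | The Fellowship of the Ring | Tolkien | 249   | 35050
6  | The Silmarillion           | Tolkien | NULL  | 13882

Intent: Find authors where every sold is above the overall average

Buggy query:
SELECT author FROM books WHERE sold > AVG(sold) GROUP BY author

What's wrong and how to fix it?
Bug: AVG() is an aggregate; it can't sit directly in WHERE

Fix: Use a subquery for AVG and a HAVING MIN(...) filter so the condition holds for every row in the group

Corrected query:
SELECT author FROM books GROUP BY author HAVING MIN(sold) > (SELECT AVG(sold) FROM books)

Result:
(no rows)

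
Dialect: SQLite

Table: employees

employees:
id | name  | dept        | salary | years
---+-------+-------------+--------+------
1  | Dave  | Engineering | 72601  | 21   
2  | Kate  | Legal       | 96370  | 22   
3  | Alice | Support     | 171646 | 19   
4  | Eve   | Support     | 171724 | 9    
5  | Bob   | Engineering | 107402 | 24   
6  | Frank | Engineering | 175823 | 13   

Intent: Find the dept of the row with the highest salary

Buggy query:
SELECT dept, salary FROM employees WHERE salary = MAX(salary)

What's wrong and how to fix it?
Bug: MAX(salary) is an aggregate and cannot be used directly in WHERE

Fix: Use a subquery: WHERE salary = (SELECT MAX(salary) FROM employees)

Corrected query:
SELECT dept, salary FROM employees WHERE salary = (SELECT MAX(salary) FROM employees)

Result:
dept        | salary
------------+-------
Engineering | 175823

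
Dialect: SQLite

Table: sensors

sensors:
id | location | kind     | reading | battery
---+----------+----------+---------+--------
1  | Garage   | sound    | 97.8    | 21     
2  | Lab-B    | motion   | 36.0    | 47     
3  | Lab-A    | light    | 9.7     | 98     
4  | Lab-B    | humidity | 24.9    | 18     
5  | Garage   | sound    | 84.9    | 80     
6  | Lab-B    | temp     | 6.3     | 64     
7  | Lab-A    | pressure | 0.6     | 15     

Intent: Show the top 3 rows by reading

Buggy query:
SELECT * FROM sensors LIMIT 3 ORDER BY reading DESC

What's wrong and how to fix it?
Bug: LIMIT must come after ORDER BY

Fix: Swap the clauses: ORDER BY first, then LIMIT

Corrected query:
SELECT * FROM sensors ORDER BY reading DESC LIMIT 3

Result:
id | location | kind   | reading | battery
---+----------+--------+---------+--------
1  | Garage   | sound  | 97.8    | 21     
5  | Garage   | sound  | 84.9    | 80     
2  | Lab-B    | motion | 36      | 47     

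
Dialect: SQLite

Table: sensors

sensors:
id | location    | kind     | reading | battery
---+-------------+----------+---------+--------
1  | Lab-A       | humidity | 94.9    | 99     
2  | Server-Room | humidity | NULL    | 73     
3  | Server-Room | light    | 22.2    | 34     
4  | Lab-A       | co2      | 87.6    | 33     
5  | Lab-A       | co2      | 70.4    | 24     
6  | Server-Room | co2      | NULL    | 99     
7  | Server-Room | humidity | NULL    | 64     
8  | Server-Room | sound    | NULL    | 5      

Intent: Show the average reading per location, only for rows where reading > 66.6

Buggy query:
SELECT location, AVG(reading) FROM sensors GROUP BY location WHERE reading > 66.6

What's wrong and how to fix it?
Bug: Row-level WHERE must come before GROUP BY in the clause order

Fix: Move the WHERE clause before GROUP BY

Corrected query:
SELECT location, AVG(reading) FROM sensors WHERE reading > 66.6 GROUP BY location

Result:
location | AVG(reading)
---------+-------------
Lab-A    | 84.3        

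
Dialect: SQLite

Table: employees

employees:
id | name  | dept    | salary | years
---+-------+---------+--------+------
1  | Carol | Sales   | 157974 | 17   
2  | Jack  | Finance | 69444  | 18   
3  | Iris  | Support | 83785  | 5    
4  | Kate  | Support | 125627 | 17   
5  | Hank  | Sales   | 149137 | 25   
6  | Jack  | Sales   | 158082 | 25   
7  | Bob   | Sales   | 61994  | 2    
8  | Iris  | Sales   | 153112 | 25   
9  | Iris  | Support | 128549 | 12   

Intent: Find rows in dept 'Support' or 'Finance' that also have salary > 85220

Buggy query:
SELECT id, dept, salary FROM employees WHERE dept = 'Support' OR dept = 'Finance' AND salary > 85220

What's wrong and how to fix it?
Bug: AND binds tighter than OR, so this parses as dept = 'Support' OR (dept = 'Finance' AND salary > 85220)

Fix: Group the OR with parentheses (or use IN), then AND the threshold

Corrected query:
SELECT id, dept, salary FROM employees WHERE (dept = 'Support' OR dept = 'Finance') AND salary > 85220

Result:
id | dept    | salary
---+---------+-------
4  | Support | 125627
9  | Support | 128549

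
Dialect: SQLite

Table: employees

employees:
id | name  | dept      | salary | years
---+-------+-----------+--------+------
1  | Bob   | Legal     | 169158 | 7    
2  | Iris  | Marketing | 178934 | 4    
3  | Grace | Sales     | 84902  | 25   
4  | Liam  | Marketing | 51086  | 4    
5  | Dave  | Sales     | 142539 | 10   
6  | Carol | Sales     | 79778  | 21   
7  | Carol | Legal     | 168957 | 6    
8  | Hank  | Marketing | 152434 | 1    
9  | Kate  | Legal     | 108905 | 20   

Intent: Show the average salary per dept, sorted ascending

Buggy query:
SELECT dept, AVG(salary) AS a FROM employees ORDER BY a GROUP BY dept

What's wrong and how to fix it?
Bug: GROUP BY must precede ORDER BY

Fix: Reorder: SELECT … FROM … GROUP BY … ORDER BY …

Corrected query:
SELECT dept, AVG(salary) AS a FROM employees GROUP BY dept ORDER BY a

Result:
dept      | a            
----------+--------------
Sales     | 102406.333333
Marketing | 127484.666667
Legal     | 149006.666667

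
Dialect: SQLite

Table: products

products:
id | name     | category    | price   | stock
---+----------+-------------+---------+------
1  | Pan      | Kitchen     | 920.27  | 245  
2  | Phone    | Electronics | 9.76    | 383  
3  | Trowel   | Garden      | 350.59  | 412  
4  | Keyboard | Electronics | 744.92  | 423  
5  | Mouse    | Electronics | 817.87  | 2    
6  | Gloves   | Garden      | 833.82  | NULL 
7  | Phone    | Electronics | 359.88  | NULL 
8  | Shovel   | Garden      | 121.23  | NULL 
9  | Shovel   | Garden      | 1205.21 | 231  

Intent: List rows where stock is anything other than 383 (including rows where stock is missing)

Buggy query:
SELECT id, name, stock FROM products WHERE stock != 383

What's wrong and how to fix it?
Bug: Inequality against NULL is unknown, not true; rows with NULL are dropped

Fix: Handle NULL separately with IS NULL alongside the inequality

Corrected query:
SELECT id, name, stock FROM products WHERE stock != 383 OR stock IS NULL

Result:
id | name     | stock
---+----------+------
1  | Pan      | 245  
3  | Trowel   | 412  
4  | Keyboard | 423  
5  | Mouse    | 2    
6  | Gloves   | NULL 
7  | Phone    | NULL 
8  | Shovel   | NULL 
9  | Shovel   | 231  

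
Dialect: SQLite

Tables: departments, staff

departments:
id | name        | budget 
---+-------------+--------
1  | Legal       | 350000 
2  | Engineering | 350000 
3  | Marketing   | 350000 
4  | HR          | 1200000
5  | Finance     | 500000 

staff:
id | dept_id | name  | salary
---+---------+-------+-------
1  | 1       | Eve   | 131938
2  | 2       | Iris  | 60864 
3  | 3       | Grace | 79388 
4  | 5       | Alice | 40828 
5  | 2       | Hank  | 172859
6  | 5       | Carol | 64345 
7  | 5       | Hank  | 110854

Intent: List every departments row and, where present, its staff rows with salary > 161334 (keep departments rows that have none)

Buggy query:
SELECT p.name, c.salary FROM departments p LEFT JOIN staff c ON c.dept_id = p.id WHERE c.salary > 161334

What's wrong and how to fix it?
Bug: A WHERE condition on the right-hand table after LEFT JOIN drops unmatched parents

Fix: Move the right-table condition into the ON clause so unmatched parents are kept

Corrected query:
SELECT p.name, c.salary FROM departments p LEFT JOIN staff c ON c.dept_id = p.id AND c.salary > 161334

Result:
name        | salary
------------+-------
Legal       | NULL  
Engineering | 172859
Marketing   | NULL  
HR          | NULL  
Finance     | NULL  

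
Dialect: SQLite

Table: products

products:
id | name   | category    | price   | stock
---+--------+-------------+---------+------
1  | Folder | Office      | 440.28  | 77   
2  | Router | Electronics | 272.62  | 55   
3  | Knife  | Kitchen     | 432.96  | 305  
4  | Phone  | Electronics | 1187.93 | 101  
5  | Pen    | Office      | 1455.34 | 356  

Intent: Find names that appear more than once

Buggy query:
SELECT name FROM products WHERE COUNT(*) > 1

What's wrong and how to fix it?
Bug: WHERE can't reference COUNT(*); aggregates are computed after WHERE

Fix: GROUP BY name, then filter groups with HAVING COUNT(*) > 1

Corrected query:
SELECT name FROM products GROUP BY name HAVING COUNT(*) > 1

Result:
(no rows)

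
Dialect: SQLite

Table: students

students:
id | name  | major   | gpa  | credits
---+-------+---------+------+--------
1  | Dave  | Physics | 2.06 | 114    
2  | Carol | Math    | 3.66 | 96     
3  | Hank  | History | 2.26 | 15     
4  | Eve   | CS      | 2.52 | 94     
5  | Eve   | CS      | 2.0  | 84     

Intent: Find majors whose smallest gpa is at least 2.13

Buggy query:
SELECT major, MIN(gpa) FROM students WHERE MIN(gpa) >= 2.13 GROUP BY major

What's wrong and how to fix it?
Bug: Aggregates like MIN are computed per group after WHERE runs

Fix: Replace WHERE with HAVING after the GROUP BY

Corrected query:
SELECT major, MIN(gpa) FROM students GROUP BY major HAVING MIN(gpa) >= 2.13

Result:
major   | MIN(gpa)
--------+---------
History | 2.26    
Math    | 3.66    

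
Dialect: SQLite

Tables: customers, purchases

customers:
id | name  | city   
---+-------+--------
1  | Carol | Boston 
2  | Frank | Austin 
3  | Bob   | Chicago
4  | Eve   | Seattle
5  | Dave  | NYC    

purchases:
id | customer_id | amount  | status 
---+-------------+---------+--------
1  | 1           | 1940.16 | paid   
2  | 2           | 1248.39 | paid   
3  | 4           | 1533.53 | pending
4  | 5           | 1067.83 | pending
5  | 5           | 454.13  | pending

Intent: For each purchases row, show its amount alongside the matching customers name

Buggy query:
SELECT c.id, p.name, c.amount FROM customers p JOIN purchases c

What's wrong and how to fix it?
Bug: JOIN with no ON clause produces a cartesian product; every purchases row pairs with every customers row

Fix: Specify the join condition linking the foreign key to the parent id

Corrected query:
SELECT c.id, p.name, c.amount FROM customers p JOIN purchases c ON c.customer_id = p.id

Result:
id | name  | amount 
---+-------+--------
1  | Carol | 1940.16
2  | Frank | 1248.39
3  | Eve   | 1533.53
4  | Dave  | 1067.83
5  | Dave  | 454.13 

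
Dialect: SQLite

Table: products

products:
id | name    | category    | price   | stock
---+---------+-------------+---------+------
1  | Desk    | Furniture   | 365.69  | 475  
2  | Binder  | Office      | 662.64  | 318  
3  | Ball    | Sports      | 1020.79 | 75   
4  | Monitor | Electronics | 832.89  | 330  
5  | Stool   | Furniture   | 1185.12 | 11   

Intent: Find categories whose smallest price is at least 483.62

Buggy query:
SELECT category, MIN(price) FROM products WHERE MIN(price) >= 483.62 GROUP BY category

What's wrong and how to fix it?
Bug: Aggregates like MIN are computed per group after WHERE runs

Fix: Replace WHERE with HAVING after the GROUP BY

Corrected query:
SELECT category, MIN(price) FROM products GROUP BY category HAVING MIN(price) >= 483.62

Result:
category    | MIN(price)
------------+-----------
Electronics | 832.89    
Office      | 662.64    
Sports      | 1020.79   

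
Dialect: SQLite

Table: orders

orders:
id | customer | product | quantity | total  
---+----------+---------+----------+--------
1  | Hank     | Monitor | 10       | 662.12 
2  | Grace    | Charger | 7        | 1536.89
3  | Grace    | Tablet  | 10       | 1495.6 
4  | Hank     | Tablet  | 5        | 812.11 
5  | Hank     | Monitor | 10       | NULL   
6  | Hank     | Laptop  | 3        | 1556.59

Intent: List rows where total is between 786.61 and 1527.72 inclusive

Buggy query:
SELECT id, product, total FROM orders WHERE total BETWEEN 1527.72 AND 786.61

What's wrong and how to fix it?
Bug: BETWEEN expects the lower bound first; with 1527.72 AND 786.61 the range is empty

Fix: Swap the bounds so the smaller value comes first

Corrected query:
SELECT id, product, total FROM orders WHERE total BETWEEN 786.61 AND 1527.72

Result:
id | product | total 
---+---------+-------
3  | Tablet  | 1495.6
4  | Tablet  | 812.11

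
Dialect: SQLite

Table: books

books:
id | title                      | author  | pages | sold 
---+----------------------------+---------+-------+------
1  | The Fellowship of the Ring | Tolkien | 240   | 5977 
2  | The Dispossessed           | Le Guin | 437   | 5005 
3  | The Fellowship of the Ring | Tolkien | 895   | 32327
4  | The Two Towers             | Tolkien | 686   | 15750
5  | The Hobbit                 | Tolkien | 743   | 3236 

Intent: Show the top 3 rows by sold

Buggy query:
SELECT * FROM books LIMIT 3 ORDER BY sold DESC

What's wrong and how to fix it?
Bug: ORDER BY cannot follow LIMIT; LIMIT is the final clause

Fix: Swap the clauses: ORDER BY first, then LIMIT

Corrected query:
SELECT * FROM books ORDER BY sold DESC LIMIT 3

Result:
id | title                      | author  | pages | sold 
---+----------------------------+---------+-------+------
3  | The Fellowship of the Ring | Tolkien | 895   | 32327
4  | The Two Towers             | Tolkien | 686   | 15750
1  | The Fellowship of the Ring | Tolkien | 240   | 5977 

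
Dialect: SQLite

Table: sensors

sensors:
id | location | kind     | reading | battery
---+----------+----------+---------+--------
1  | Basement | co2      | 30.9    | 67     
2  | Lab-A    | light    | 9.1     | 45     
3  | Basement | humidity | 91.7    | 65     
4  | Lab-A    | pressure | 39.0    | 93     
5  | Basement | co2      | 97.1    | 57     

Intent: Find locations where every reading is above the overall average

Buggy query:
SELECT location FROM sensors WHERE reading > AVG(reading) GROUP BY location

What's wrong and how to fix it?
Bug: WHERE evaluates per row before aggregation, so AVG() is unavailable

Fix: Compute the overall average in a scalar subquery and compare each group's MIN against it in HAVING

Corrected query:
SELECT location FROM sensors GROUP BY location HAVING MIN(reading) > (SELECT AVG(reading) FROM sensors)

Result:
(no rows)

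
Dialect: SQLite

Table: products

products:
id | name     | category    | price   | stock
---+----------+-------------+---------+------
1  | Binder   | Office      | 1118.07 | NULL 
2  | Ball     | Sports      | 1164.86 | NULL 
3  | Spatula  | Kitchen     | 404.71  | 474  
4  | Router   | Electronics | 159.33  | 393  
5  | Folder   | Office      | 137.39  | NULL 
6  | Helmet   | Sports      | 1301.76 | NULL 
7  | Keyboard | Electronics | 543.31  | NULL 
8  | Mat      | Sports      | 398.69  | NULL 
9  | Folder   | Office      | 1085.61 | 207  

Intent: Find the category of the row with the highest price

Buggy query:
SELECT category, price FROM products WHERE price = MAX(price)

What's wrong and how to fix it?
Bug: WHERE is evaluated per row; an aggregate over the whole table isn't defined there

Fix: Use a subquery: WHERE price = (SELECT MAX(price) FROM products)

Corrected query:
SELECT category, price FROM products WHERE price = (SELECT MAX(price) FROM products)

Result:
category | price  
---------+--------
Sports   | 1301.76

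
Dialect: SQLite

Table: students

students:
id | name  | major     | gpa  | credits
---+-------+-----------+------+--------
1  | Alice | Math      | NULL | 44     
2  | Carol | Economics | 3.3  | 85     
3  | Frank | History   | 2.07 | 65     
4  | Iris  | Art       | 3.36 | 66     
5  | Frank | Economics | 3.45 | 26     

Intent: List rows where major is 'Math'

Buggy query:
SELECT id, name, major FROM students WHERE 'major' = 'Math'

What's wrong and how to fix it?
Bug: 'major' in single quotes is a string literal, not the column; the comparison is literal-vs-literal and never true

Fix: Remove the quotes around the column name (or use double quotes for an identifier)

Corrected query:
SELECT id, name, major FROM students WHERE major = 'Math'

Result:
id | name  | major
---+-------+------
1  | Alice | Math 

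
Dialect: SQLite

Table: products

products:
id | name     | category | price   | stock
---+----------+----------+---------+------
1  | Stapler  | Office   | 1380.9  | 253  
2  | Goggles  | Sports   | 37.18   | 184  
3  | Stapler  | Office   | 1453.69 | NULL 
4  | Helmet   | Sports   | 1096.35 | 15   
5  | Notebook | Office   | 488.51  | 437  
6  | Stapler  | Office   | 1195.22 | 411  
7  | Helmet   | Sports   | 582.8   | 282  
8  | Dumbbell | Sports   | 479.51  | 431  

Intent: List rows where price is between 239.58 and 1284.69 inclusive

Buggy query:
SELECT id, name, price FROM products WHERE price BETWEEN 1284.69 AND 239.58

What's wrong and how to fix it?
Bug: The bounds are reversed; BETWEEN a AND b requires a <= b to match anything

Fix: Write BETWEEN 239.58 AND 1284.69

Corrected query:
SELECT id, name, price FROM products WHERE price BETWEEN 239.58 AND 1284.69

Result:
id | name     | price  
---+----------+--------
4  | Helmet   | 1096.35
5  | Notebook | 488.51 
6  | Stapler  | 1195.22
7  | Helmet   | 582.8  
8  | Dumbbell | 479.51 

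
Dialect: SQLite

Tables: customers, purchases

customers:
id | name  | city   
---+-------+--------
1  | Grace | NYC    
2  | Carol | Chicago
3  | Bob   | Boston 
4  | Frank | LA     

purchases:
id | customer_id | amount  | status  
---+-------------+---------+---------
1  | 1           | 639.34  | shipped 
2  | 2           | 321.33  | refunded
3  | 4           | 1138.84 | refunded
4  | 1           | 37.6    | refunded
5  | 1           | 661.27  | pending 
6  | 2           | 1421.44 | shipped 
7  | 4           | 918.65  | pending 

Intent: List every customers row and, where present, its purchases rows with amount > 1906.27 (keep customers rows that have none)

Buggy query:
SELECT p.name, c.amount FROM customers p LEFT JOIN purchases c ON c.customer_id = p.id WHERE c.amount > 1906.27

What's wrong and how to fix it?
Bug: Filtering c.amount in WHERE discards the NULL rows produced by LEFT JOIN, turning it into an inner join

Fix: Move the right-table condition into the ON clause so unmatched parents are kept

Corrected query:
SELECT p.name, c.amount FROM customers p LEFT JOIN purchases c ON c.customer_id = p.id AND c.amount > 1906.27

Result:
name  | amount
------+-------
Grace | NULL  
Carol | NULL  
Bob   | NULL  
Frank | NULL  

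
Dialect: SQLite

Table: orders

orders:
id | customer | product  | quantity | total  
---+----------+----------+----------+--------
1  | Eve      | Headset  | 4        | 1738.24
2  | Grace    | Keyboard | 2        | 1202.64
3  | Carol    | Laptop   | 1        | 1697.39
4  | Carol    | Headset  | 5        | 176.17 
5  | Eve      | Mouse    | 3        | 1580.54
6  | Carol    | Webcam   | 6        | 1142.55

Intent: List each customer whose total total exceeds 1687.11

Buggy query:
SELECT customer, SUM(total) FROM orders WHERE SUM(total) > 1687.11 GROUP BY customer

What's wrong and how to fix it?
Bug: SUM(total) is an aggregate, but WHERE filters rows before aggregation

Fix: Move the aggregate condition to a HAVING clause

Corrected query:
SELECT customer, SUM(total) FROM orders GROUP BY customer HAVING SUM(total) > 1687.11

Result:
customer | SUM(total)
---------+-----------
Carol    | 3016.11   
Eve      | 3318.78   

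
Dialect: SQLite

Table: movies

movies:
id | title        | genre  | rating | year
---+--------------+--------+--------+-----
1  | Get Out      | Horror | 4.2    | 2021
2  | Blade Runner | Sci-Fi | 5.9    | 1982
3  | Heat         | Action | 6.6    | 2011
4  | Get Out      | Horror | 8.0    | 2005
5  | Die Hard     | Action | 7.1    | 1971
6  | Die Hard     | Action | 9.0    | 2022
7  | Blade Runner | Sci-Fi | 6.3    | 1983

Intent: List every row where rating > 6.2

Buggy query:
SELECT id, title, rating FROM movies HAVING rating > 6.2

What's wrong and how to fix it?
Bug: HAVING filters the output of aggregation, but this query has no GROUP BY and no aggregate functions, so SQLite rejects it (HAVING clause on a non-aggregate query); the condition here is per row

Fix: Use WHERE for row-level filtering

Corrected query:
SELECT id, title, rating FROM movies WHERE rating > 6.2

Result:
id | title        | rating
---+--------------+-------
3  | Heat         | 6.6   
4  | Get Out      | 8     
5  | Die Hard     | 7.1   
6  | Die Hard     | 9     
7  | Blade Runner | 6.3   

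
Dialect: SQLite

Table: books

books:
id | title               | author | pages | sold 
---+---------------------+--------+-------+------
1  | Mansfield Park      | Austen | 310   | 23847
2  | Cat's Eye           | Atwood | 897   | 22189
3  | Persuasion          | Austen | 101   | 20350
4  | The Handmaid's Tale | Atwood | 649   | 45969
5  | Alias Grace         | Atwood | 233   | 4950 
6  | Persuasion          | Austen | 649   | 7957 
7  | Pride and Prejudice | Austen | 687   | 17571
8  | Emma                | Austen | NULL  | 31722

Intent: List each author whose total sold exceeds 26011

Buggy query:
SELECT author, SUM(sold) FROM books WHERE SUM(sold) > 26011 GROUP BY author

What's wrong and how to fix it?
Bug: WHERE runs before GROUP BY, so aggregates aren't available there

Fix: Move the aggregate condition to a HAVING clause

Corrected query:
SELECT author, SUM(sold) FROM books GROUP BY author HAVING SUM(sold) > 26011

Result:
author | SUM(sold)
-------+----------
Atwood | 73108    
Austen | 101447   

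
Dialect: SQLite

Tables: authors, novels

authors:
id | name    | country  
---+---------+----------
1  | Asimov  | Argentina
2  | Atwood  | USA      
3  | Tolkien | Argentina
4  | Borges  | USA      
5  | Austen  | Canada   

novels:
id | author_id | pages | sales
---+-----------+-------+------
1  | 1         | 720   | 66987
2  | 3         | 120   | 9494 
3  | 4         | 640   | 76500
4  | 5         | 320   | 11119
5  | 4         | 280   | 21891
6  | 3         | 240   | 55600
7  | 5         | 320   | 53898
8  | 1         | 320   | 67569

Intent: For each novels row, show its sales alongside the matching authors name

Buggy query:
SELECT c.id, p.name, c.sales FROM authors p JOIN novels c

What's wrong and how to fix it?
Bug: JOIN with no ON clause produces a cartesian product; every novels row pairs with every authors row

Fix: Specify the join condition linking the foreign key to the parent id

Corrected query:
SELECT c.id, p.name, c.sales FROM authors p JOIN novels c ON c.author_id = p.id

Result:
id | name    | sales
---+---------+------
1  | Asimov  | 66987
2  | Tolkien | 9494 
3  | Borges  | 76500
4  | Austen  | 11119
5  | Borges  | 21891
6  | Tolkien | 55600
7  | Austen  | 53898
8  | Asimov  | 67569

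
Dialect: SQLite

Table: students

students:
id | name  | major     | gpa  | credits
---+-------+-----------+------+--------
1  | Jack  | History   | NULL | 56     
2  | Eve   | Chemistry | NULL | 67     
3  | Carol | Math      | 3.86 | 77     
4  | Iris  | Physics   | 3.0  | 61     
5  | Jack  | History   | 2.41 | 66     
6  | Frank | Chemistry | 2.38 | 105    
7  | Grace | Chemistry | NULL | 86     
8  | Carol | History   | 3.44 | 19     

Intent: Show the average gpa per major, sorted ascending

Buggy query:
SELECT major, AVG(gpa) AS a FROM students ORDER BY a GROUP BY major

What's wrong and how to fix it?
Bug: GROUP BY must precede ORDER BY

Fix: Reorder: SELECT … FROM … GROUP BY … ORDER BY …

Corrected query:
SELECT major, AVG(gpa) AS a FROM students GROUP BY major ORDER BY a

Result:
major     | a    
----------+------
Chemistry | 2.38 
History   | 2.925
Physics   | 3    
Math      | 3.86 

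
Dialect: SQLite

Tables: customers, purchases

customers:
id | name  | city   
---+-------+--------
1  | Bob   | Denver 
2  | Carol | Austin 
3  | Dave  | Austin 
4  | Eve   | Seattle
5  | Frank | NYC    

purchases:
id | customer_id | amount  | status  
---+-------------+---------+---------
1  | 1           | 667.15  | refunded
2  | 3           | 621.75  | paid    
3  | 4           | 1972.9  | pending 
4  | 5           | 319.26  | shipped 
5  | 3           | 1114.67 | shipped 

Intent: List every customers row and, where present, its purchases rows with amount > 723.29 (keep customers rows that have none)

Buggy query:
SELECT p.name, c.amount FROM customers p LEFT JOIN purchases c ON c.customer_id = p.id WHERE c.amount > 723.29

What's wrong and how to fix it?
Bug: Filtering c.amount in WHERE discards the NULL rows produced by LEFT JOIN, turning it into an inner join

Fix: Put 'c.amount > 723.29' in the JOIN's ON clause instead of WHERE

Corrected query:
SELECT p.name, c.amount FROM customers p LEFT JOIN purchases c ON c.customer_id = p.id AND c.amount > 723.29

Result:
name  | amount 
------+--------
Bob   | NULL   
Carol | NULL   
Dave  | 1114.67
Eve   | 1972.9 
Frank | NULL   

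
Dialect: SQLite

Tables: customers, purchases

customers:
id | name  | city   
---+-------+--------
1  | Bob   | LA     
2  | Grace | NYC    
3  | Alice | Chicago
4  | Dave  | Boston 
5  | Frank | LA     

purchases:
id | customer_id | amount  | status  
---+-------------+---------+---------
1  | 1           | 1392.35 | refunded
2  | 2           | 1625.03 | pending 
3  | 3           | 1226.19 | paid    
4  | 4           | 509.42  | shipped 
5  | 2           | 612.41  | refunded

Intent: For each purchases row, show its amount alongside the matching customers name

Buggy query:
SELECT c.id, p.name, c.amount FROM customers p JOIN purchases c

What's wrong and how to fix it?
Bug: Missing join condition: each purchases row is matched to all customers rows instead of just its own

Fix: Add ON c.customer_id = p.id to the JOIN

Corrected query:
SELECT c.id, p.name, c.amount FROM customers p JOIN purchases c ON c.customer_id = p.id

Result:
id | name  | amount 
---+-------+--------
1  | Bob   | 1392.35
2  | Grace | 1625.03
3  | Alice | 1226.19
4  | Dave  | 509.42 
5  | Grace | 612.41 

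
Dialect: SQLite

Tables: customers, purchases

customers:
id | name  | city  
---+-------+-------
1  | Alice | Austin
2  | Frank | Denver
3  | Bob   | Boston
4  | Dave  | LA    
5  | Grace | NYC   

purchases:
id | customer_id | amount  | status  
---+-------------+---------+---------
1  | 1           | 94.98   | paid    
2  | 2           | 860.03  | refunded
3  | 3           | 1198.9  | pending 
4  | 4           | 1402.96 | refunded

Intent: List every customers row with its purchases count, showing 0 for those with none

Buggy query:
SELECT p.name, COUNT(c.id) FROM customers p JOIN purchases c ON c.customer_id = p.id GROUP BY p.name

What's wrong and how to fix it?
Bug: An inner join excludes parents with zero children

Fix: Switch to LEFT JOIN to retain unmatched parent rows

Corrected query:
SELECT p.name, COUNT(c.id) FROM customers p LEFT JOIN purchases c ON c.customer_id = p.id GROUP BY p.name

Result:
name  | COUNT(c.id)
------+------------
Alice | 1          
Bob   | 1          
Dave  | 1          
Frank | 1          
Grace | 0          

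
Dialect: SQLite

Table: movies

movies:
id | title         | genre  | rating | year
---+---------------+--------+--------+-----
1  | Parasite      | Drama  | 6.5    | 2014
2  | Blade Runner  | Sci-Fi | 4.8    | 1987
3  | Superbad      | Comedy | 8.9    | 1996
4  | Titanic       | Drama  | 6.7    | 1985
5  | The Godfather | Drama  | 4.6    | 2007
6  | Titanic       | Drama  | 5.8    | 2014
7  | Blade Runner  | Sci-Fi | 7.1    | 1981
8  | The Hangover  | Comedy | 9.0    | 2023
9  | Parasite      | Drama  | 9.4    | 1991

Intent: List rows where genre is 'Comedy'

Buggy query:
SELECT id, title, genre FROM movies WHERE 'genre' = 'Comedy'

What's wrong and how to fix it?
Bug: 'genre' in single quotes is a string literal, not the column; the comparison is literal-vs-literal and never true

Fix: Remove the quotes around the column name (or use double quotes for an identifier)

Corrected query:
SELECT id, title, genre FROM movies WHERE genre = 'Comedy'

Result:
id | title        | genre 
---+--------------+-------
3  | Superbad     | Comedy
8  | The Hangover | Comedy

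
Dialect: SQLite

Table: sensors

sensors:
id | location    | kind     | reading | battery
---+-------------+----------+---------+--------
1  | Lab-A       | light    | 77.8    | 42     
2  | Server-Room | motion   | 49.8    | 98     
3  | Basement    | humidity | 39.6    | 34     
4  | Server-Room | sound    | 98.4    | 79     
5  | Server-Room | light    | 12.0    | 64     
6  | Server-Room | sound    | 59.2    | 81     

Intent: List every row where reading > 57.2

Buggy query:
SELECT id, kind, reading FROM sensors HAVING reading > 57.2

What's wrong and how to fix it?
Bug: This is a non-aggregate query (no GROUP BY, no aggregates), so in SQLite the HAVING clause is invalid here; a row-level condition belongs in WHERE

Fix: Replace HAVING with WHERE since the condition applies to individual rows

Corrected query:
SELECT id, kind, reading FROM sensors WHERE reading > 57.2

Result:
id | kind  | reading
---+-------+--------
1  | light | 77.8   
4  | sound | 98.4   
6  | sound | 59.2   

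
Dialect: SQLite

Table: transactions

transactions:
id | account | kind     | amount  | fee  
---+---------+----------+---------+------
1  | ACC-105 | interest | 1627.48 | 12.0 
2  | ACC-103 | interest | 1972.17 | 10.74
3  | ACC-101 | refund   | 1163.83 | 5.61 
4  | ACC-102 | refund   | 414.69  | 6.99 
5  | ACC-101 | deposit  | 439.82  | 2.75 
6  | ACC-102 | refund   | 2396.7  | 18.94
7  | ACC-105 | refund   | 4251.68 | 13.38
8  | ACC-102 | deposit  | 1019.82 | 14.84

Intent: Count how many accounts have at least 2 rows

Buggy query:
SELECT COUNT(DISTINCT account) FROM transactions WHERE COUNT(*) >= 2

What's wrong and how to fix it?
Bug: WHERE filters individual rows, not groups, so a group-level COUNT is invalid there

Fix: Group first with HAVING COUNT(*) >= 2, then COUNT the resulting groups

Corrected query:
SELECT COUNT(*) FROM (SELECT account FROM transactions GROUP BY account HAVING COUNT(*) >= 2)

Result:
COUNT(*)
--------
3       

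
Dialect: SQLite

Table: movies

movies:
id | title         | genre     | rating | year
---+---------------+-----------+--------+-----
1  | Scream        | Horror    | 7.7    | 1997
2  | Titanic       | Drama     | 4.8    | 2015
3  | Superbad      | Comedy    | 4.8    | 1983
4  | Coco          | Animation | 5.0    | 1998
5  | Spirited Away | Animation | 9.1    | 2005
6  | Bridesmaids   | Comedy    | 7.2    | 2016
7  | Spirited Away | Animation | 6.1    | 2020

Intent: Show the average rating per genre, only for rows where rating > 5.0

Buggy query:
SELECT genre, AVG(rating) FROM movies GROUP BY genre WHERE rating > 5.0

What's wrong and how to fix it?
Bug: Row-level WHERE must come before GROUP BY in the clause order

Fix: Place WHERE between FROM and GROUP BY

Corrected query:
SELECT genre, AVG(rating) FROM movies WHERE rating > 5.0 GROUP BY genre

Result:
genre     | AVG(rating)
----------+------------
Animation | 7.6        
Comedy    | 7.2        
Horror    | 7.7        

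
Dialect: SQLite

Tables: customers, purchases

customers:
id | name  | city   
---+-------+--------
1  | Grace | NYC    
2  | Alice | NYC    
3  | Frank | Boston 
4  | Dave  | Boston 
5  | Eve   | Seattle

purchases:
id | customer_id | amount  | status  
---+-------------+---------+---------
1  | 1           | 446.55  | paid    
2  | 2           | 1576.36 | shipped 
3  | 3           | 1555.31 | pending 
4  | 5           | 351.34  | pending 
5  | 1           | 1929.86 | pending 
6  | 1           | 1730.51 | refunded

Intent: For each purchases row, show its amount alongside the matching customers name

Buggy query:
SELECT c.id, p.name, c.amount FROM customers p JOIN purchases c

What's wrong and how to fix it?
Bug: JOIN with no ON clause produces a cartesian product; every purchases row pairs with every customers row

Fix: Specify the join condition linking the foreign key to the parent id

Corrected query:
SELECT c.id, p.name, c.amount FROM customers p JOIN purchases c ON c.customer_id = p.id

Result:
id | name  | amount 
---+-------+--------
1  | Grace | 446.55 
2  | Alice | 1576.36
3  | Frank | 1555.31
4  | Eve   | 351.34 
5  | Grace | 1929.86
6  | Grace | 1730.51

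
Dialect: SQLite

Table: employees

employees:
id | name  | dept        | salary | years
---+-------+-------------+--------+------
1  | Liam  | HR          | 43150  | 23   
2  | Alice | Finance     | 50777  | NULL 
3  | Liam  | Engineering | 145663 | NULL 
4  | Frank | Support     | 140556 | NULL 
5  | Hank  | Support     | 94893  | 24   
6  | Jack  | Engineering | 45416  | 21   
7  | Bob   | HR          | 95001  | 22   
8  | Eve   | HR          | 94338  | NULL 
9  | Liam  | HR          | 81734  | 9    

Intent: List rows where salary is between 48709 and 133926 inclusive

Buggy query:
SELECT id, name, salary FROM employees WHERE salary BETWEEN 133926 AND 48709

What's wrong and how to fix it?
Bug: The bounds are reversed; BETWEEN a AND b requires a <= b to match anything

Fix: Write BETWEEN 48709 AND 133926

Corrected query:
SELECT id, name, salary FROM employees WHERE salary BETWEEN 48709 AND 133926

Result:
id | name  | salary
---+-------+-------
2  | Alice | 50777 
5  | Hank  | 94893 
7  | Bob   | 95001 
8  | Eve   | 94338 
9  | Liam  | 81734 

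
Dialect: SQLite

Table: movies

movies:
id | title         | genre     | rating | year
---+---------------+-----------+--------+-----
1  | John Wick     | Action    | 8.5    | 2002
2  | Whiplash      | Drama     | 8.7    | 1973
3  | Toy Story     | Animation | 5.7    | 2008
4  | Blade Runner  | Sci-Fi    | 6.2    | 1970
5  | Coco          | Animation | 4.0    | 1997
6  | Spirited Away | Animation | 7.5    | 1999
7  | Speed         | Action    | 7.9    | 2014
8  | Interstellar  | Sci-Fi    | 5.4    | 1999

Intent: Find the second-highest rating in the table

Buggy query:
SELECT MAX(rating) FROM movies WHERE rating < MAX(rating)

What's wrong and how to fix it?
Bug: The inner MAX is an aggregate inside WHERE, which is not allowed

Fix: Compute the overall MAX in a subquery, then take MAX of rows below it

Corrected query:
SELECT MAX(rating) FROM movies WHERE rating < (SELECT MAX(rating) FROM movies)

Result:
MAX(rating)
-----------
8.5        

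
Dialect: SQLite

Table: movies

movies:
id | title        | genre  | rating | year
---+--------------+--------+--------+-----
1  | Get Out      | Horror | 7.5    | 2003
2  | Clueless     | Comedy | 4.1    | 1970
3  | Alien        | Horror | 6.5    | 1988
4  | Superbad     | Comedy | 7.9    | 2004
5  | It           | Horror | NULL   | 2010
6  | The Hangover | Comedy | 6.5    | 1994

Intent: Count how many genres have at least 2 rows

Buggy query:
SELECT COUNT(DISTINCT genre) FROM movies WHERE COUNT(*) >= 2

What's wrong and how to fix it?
Bug: WHERE filters individual rows, not groups, so a group-level COUNT is invalid there

Fix: Group first with HAVING COUNT(*) >= 2, then COUNT the resulting groups

Corrected query:
SELECT COUNT(*) FROM (SELECT genre FROM movies GROUP BY genre HAVING COUNT(*) >= 2)

Result:
COUNT(*)
--------
2       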